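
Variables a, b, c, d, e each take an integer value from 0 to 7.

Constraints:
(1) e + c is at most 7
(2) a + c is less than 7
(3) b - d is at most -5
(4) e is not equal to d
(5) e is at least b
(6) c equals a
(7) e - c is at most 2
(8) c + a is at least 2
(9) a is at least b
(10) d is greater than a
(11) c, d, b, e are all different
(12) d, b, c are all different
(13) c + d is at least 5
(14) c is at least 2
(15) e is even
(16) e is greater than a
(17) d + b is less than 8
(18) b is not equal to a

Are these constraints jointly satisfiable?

Satisfiable

One satisfying assignment is a = 2, b = 0, c = 2, d = 6, e = 4.
For the less obvious constraints — constraint 1: e + c = 6; constraint 2: a + c = 4 — and the others hold by inspection.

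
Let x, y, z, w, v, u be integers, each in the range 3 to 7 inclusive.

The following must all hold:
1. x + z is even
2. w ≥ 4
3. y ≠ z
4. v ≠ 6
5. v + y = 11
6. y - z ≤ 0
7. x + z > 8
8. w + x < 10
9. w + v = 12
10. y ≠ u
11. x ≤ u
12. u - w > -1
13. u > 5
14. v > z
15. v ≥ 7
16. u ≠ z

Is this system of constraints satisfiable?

The assignment x = 4, y = 4, z = 6, w = 5, v = 7, u = 7 works:
  constraint 5 holds since v + y = 11.
  constraint 6 holds since y - z = -2.
  constraint 7 holds since x + z = 10.
The rest check out directly.

Satisfiable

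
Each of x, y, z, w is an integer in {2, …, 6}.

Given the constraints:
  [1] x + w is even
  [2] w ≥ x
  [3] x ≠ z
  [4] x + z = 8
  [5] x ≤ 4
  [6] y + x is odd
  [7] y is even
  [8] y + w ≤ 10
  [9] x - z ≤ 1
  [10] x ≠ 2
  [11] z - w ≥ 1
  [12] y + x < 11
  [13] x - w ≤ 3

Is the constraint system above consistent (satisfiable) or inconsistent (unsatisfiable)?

Setting (x, y, z, w) = (3, 6, 5, 3) satisfies everything: constraint 4: x + z = 8; constraint 8: y + w = 9; constraint 9: x - z = -2, and the others follow.

Satisfiable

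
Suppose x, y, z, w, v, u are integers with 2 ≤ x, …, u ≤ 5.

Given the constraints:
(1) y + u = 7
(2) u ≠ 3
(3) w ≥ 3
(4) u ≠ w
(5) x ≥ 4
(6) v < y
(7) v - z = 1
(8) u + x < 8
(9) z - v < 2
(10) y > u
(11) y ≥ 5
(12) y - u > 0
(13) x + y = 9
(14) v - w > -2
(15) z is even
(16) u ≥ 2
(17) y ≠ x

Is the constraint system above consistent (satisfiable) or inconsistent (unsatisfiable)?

The assignment x = 4, y = 5, z = 2, w = 4, v = 3, u = 2 works:
  constraint 1 holds since y + u = 7.
  constraint 7 holds since v - z = 1.
The rest check out directly.

Satisfiable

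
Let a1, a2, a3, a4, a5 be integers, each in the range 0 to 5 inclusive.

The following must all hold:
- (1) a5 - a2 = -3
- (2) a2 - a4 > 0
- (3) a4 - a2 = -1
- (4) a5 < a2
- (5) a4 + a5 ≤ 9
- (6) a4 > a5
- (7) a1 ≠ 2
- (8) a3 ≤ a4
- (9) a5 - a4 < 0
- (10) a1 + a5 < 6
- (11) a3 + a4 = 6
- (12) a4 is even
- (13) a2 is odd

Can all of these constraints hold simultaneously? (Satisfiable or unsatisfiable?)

Satisfiable

Setting (a1, a2, a3, a4, a5) = (3, 5, 2, 4, 2) satisfies everything: constraint 1: a5 - a2 = -3; constraint 2: a2 - a4 = 1, and the others follow.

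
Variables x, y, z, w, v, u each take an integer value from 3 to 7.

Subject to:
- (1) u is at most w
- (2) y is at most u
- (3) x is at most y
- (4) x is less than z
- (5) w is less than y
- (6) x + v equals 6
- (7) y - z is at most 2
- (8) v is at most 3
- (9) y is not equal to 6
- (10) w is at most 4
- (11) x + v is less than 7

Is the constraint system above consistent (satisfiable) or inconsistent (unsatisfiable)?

Unsatisfiable

Constraints 1, 2, and 5 give u ≤ w, w < y, y ≤ u. Chaining: u ≤ w < y ≤ u, which forces u < u — impossible.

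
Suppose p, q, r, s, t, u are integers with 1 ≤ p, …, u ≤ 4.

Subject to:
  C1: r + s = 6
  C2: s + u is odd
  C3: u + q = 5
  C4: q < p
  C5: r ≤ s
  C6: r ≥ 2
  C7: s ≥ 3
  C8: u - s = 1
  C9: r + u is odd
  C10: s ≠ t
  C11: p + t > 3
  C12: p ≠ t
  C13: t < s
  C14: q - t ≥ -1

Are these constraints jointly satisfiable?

Setting (p, q, r, s, t, u) = (3, 1, 3, 3, 1, 4) satisfies everything: constraint 1: r + s = 6; constraint 3: u + q = 5, and the others follow.

Satisfiable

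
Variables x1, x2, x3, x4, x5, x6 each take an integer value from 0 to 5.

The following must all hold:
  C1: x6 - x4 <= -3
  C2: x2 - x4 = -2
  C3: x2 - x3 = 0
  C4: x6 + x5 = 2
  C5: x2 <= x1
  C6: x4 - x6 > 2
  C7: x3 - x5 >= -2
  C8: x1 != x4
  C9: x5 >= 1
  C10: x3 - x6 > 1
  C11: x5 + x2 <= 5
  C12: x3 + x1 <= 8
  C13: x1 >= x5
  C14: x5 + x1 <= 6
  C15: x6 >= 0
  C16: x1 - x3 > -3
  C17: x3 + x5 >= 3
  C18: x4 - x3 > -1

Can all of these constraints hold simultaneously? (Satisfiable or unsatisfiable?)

Satisfiable

One satisfying assignment is x1 = 3, x2 = 3, x3 = 3, x4 = 5, x5 = 2, x6 = 0.
For the less obvious constraints — constraint 1: x6 - x4 = -5; constraint 2: x2 - x4 = -2; constraint 3: x2 - x3 = 0 — and the others hold by inspection.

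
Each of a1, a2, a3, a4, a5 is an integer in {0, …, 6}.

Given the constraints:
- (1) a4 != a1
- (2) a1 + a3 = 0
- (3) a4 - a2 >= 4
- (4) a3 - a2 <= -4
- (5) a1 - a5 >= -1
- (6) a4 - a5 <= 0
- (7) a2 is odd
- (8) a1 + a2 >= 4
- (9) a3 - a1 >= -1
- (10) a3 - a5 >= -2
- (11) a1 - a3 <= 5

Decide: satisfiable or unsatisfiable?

Constraints 3, 4, 5, 6, and 11 give a2 − a3 ≥ 4, a3 − a1 ≥ -5, a1 − a5 ≥ -1, a5 − a4 ≥ 0, a4 − a2 ≥ 4.
Adding all 5 inequalities: the left sides telescope to 0, and the right sides sum to 4 + (-5) + (-1) + 0 + 4 = 2. So 0 ≥ 2, which is false.

Unsatisfiable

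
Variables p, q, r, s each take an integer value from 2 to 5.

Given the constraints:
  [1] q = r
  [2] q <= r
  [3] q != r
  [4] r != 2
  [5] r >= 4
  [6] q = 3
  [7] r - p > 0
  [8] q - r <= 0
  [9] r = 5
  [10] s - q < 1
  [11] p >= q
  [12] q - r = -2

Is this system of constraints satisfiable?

Unsatisfiable

Constraint 6 fixes q = 3 and constraint 9 fixes r = 5, but constraint 1 requires q = r. Since 3 ≠ 5, contradiction.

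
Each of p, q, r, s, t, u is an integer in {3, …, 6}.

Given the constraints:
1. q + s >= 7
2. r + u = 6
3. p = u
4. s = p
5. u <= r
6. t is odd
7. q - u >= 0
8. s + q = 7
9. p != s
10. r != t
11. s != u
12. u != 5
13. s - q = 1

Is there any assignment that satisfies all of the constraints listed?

From constraints 3 and 4, s = p = u, so s = u. But constraint 11 says s ≠ u. Contradiction.

Unsatisfiable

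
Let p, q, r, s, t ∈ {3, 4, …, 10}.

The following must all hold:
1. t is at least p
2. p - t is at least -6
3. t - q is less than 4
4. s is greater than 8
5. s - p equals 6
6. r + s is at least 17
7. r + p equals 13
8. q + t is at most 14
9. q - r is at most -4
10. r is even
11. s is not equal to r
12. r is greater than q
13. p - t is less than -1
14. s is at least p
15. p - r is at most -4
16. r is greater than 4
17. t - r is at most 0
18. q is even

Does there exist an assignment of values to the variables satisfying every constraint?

Satisfiable

Setting (p, q, r, s, t) = (3, 6, 10, 9, 7) satisfies everything: constraint 2: p - t = -4; constraint 3: t - q = 1; constraint 5: s - p = 6, and the others follow.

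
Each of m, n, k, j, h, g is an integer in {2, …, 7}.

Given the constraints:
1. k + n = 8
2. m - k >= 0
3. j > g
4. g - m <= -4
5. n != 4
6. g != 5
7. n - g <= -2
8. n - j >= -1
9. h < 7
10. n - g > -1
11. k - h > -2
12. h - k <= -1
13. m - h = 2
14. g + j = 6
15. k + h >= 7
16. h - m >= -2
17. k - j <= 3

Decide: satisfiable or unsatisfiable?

Unsatisfiable

Constraints 4, 7, 8, 12, 16, and 17 give g − n ≥ 2, n − j ≥ -1, j − k ≥ -3, k − h ≥ 1, h − m ≥ -2, m − g ≥ 4.
Adding all 6 inequalities: the left sides telescope to 0, and the right sides sum to 2 + (-1) + (-3) + 1 + (-2) + 4 = 1. So 0 ≥ 1, which is false.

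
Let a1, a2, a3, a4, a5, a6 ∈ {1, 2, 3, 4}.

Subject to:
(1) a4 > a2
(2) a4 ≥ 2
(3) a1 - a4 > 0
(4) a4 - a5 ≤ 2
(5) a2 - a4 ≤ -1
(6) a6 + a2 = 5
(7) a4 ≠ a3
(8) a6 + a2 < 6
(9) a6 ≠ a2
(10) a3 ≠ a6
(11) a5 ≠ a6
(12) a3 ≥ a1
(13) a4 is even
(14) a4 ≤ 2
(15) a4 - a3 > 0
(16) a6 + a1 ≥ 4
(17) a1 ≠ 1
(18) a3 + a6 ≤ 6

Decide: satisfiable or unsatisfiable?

Unsatisfiable

Constraints 3, 12, and 15 give a1 ≤ a3, a3 < a4, a4 < a1. Chaining: a1 ≤ a3 < a4 < a1, which forces a1 < a1 — impossible.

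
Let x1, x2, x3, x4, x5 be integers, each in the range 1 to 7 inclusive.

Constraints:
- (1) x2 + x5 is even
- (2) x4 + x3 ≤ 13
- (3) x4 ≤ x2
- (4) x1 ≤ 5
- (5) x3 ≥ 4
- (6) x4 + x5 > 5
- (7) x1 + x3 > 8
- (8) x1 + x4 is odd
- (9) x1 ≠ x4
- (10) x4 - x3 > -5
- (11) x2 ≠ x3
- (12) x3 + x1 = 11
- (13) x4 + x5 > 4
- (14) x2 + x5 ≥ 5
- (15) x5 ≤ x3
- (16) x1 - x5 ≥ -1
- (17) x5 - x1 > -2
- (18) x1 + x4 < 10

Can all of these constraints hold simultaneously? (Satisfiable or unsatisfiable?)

Satisfiable

Try x1 = 4, x2 = 4, x3 = 7, x4 = 3, x5 = 4.
Check constraint 2: x4 + x3 = 10; constraint 6: x4 + x5 = 7; constraint 7: x1 + x3 = 11. The remaining constraints are straightforward to verify.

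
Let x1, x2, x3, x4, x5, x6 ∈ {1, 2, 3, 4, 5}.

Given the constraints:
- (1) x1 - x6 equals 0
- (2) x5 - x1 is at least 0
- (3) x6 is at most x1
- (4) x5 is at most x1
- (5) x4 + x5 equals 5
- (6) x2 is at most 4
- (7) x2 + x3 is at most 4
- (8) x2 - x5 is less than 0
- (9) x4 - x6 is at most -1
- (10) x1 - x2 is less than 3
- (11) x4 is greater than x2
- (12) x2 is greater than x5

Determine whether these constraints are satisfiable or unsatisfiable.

Constraints 2, 3, 9, 11, and 12 give x2 < x4, x4 < x6, x6 ≤ x1, x1 ≤ x5, x5 < x2. Chaining: x2 < x4 < x6 ≤ x1 ≤ x5 < x2, which forces x2 < x2 — impossible.

Unsatisfiable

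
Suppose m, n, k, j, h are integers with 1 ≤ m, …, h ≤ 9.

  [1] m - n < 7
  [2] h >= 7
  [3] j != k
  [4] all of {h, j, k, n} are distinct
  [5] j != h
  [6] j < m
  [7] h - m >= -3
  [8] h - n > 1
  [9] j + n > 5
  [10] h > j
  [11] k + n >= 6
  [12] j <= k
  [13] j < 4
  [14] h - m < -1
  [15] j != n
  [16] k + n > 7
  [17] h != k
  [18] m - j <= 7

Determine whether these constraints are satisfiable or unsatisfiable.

Satisfiable

The assignment m = 9, n = 5, k = 4, j = 2, h = 7 works:
  constraint 1 holds since m - n = 4.
  constraint 7 holds since h - m = -2.
The rest check out directly.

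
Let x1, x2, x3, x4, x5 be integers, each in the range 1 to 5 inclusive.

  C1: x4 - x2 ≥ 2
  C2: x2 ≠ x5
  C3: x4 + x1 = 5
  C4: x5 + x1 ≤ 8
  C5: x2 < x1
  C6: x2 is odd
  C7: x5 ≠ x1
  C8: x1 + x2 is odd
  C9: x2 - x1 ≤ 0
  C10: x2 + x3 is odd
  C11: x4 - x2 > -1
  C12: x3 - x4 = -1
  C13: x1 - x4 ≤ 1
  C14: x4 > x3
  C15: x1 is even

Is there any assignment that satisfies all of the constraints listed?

Try x1 = 2, x2 = 1, x3 = 2, x4 = 3, x5 = 5.
Check constraint 1: x4 - x2 = 2; constraint 3: x4 + x1 = 5. The remaining constraints are straightforward to verify.

Satisfiable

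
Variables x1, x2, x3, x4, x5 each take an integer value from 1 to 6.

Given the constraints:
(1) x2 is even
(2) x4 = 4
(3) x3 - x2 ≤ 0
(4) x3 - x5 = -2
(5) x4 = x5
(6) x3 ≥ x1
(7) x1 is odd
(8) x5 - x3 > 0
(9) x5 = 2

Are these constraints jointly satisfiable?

Constraint 2 fixes x4 = 4 and constraint 9 fixes x5 = 2, but constraint 5 requires x4 = x5. Since 4 ≠ 2, contradiction.

Unsatisfiable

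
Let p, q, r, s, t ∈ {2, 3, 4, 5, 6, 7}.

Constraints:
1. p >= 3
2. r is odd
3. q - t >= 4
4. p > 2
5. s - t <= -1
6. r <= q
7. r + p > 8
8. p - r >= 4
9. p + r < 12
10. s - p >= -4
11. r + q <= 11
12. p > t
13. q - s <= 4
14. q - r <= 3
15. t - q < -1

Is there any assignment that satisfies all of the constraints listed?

Unsatisfiable

Constraints 3, 5, 8, 10, and 14 give t − s ≥ 1, s − p ≥ -4, p − r ≥ 4, r − q ≥ -3, q − t ≥ 4.
Adding all 5 inequalities: the left sides telescope to 0, and the right sides sum to 1 + (-4) + 4 + (-3) + 4 = 2. So 0 ≥ 2, which is false.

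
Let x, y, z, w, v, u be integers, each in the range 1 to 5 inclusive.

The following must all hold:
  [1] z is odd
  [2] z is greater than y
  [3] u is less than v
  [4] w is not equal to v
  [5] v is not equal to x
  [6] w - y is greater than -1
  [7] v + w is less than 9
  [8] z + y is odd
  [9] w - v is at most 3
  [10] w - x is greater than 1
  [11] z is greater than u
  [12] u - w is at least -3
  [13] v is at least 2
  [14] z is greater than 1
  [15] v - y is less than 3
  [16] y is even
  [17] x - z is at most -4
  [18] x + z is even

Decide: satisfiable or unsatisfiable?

One satisfying assignment is x = 1, y = 2, z = 5, w = 4, v = 3, u = 2.
For the less obvious constraints — constraint 6: w - y = 2; constraint 7: v + w = 7 — and the others hold by inspection.

Satisfiable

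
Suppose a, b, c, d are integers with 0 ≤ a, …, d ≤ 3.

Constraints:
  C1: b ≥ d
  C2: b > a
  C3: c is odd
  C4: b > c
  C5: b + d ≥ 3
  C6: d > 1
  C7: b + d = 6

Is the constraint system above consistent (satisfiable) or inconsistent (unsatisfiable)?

Setting (a, b, c, d) = (0, 3, 1, 3) satisfies everything: constraint 3: c = 1 is odd; constraint 5: b + d = 6; constraint 7: b + d = 6, and the others follow.

Satisfiable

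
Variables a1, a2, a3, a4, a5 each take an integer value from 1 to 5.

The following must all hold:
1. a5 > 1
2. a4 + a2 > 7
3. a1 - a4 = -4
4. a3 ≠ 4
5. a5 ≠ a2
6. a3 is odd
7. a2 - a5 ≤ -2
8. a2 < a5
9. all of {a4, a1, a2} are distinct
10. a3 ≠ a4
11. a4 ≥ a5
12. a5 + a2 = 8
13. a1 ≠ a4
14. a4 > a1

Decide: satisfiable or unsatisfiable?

Satisfiable

Try a1 = 1, a2 = 3, a3 = 3, a4 = 5, a5 = 5.
Check constraint 2: a4 + a2 = 8; constraint 3: a1 - a4 = -4. The remaining constraints are straightforward to verify.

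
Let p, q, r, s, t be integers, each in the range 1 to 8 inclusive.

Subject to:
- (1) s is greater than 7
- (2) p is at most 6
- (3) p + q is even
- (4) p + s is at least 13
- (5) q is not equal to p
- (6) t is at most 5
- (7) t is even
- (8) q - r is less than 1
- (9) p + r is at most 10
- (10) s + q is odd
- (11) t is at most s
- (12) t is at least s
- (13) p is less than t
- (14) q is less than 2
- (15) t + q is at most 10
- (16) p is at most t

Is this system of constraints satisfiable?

Unsatisfiable

From constraint 2: p ≤ 6. From constraints 6 and 12: s ≤ t ≤ 5. Hence p + s ≤ 11. But constraint 4 requires p + s ≥ 13, and 13 > 11. Contradiction.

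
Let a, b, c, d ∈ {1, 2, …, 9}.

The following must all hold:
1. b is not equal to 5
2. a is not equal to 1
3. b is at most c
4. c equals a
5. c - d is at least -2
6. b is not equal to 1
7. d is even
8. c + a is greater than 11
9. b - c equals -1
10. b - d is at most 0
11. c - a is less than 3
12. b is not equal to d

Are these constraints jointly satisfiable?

Satisfiable

The assignment a = 7, b = 6, c = 7, d = 8 works:
  constraint 5 holds since c - d = -1.
  constraint 8 holds since c + a = 14.
The rest check out directly.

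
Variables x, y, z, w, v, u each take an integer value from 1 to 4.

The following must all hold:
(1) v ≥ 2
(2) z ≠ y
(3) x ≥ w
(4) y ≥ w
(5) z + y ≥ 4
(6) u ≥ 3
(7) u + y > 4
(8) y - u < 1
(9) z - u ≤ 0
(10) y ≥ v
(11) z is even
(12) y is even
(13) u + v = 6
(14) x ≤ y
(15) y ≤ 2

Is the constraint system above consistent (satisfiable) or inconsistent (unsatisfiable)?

Try x = 1, y = 2, z = 4, w = 1, v = 2, u = 4.
Check constraint 5: z + y = 6; constraint 7: u + y = 6; constraint 8: y - u = -2. The remaining constraints are straightforward to verify.

Satisfiable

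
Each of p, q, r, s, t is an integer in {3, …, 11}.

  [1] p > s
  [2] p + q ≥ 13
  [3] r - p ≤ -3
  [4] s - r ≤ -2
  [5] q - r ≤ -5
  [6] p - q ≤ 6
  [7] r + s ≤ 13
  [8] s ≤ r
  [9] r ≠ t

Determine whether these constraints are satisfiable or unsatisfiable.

Constraints 3, 5, and 6 give p − r ≥ 3, r − q ≥ 5, q − p ≥ -6.
Adding all 3 inequalities: the left sides telescope to 0, and the right sides sum to 3 + 5 + (-6) = 2. So 0 ≥ 2, which is false.

Unsatisfiable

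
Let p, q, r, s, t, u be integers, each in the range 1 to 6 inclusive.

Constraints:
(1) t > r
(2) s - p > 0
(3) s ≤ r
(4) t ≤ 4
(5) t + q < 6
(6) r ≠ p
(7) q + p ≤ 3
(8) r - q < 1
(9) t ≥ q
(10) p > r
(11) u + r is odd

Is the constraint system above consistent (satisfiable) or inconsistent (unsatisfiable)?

Constraints 2, 3, and 10 give p < s, s ≤ r, r < p. Chaining: p < s ≤ r < p, which forces p < p — impossible.

Unsatisfiable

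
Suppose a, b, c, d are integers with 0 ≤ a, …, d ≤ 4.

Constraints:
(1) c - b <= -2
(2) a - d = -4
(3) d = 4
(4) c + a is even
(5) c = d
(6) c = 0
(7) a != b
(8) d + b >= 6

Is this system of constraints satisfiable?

Unsatisfiable

Constraint 6 fixes c = 0 and constraint 3 fixes d = 4, but constraint 5 requires c = d. Since 0 ≠ 4, contradiction.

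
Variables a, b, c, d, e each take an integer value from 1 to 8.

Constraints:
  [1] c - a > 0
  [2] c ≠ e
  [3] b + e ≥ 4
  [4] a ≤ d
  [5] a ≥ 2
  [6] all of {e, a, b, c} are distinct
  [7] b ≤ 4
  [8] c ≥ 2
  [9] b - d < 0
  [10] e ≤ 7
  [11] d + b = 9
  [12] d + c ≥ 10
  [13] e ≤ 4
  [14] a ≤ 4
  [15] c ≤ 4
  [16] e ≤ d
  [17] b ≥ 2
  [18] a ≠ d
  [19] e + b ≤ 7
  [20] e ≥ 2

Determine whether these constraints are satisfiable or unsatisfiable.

Unsatisfiable

Constraints 5, 7, 8, 13, 14, 15, 17, and 20 confine each of e, a, b, c to the 3 values {2, …, 4}.
Constraint 6 requires all 4 of them to be distinct, but only 3 values are available — impossible by the pigeonhole principle.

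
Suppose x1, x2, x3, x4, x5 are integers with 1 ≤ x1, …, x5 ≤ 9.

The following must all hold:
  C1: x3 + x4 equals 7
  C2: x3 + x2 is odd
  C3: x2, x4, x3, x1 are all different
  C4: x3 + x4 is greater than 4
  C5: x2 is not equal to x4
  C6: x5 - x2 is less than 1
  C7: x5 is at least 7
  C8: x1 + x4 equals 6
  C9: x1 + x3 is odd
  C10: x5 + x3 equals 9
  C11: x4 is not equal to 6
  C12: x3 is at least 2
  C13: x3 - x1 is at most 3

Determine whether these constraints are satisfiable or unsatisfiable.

Satisfiable

Take x1 = 1, x2 = 7, x3 = 2, x4 = 5, x5 = 7. Then constraint 1: x3 + x4 = 7; constraint 4: x3 + x4 = 7; constraint 6: x5 - x2 = 0, and every other listed constraint is also met.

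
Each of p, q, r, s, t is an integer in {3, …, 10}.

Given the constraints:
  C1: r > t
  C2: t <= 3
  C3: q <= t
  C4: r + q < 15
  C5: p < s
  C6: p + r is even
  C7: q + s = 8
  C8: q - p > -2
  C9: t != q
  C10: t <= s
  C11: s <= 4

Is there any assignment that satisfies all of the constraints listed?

From constraints 2 and 3: q ≤ t ≤ 3. From constraint 11: s ≤ 4. Hence q + s ≤ 7. But constraint 7 requires q + s = 8, and 8 > 7. Contradiction.

Unsatisfiable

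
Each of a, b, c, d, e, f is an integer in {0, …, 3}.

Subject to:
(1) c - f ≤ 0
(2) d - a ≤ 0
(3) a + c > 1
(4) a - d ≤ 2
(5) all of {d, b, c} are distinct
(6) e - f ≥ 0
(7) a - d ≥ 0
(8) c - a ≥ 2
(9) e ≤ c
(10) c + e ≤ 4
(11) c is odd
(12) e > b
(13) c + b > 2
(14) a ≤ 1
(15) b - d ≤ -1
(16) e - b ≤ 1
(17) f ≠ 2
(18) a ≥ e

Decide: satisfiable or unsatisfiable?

Constraints 1, 2, 6, 8, 15, and 16 give a − d ≥ 0, d − b ≥ 1, b − e ≥ -1, e − f ≥ 0, f − c ≥ 0, c − a ≥ 2.
Adding all 6 inequalities: the left sides telescope to 0, and the right sides sum to 0 + 1 + (-1) + 0 + 0 + 2 = 2. So 0 ≥ 2, which is false.

Unsatisfiable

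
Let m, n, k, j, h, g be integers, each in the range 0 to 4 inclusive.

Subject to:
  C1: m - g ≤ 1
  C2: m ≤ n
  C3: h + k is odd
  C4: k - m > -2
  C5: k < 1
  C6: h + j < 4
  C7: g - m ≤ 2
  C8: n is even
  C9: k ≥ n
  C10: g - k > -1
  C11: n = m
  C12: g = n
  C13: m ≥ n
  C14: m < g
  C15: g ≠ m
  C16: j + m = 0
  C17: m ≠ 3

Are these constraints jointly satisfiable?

From constraints 11 and 12, g = n = m, so g = m. But constraint 15 says g ≠ m. Contradiction.

Unsatisfiable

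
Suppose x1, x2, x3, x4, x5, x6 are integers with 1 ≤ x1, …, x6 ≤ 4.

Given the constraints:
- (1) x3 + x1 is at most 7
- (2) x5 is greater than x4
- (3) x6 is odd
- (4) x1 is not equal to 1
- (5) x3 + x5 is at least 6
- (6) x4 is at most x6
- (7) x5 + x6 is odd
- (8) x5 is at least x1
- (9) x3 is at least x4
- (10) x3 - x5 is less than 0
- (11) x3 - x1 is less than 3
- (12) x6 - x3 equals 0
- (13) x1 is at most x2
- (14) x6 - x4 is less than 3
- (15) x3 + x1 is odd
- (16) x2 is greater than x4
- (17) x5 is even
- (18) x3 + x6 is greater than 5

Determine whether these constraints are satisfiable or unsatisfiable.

One satisfying assignment is x1 = 2, x2 = 2, x3 = 3, x4 = 1, x5 = 4, x6 = 3.
For the less obvious constraints — constraint 1: x3 + x1 = 5; constraint 5: x3 + x5 = 7; constraint 10: x3 - x5 = -1 — and the others hold by inspection.

Satisfiable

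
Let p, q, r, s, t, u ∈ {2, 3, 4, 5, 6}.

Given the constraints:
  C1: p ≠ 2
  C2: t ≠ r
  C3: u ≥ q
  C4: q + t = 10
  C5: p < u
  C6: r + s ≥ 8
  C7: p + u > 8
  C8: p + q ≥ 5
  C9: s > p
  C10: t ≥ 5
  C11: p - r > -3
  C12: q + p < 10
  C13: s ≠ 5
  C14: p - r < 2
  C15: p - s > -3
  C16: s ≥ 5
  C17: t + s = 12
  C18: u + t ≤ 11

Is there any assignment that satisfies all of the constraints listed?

One satisfying assignment is p = 4, q = 4, r = 4, s = 6, t = 6, u = 5.
For the less obvious constraints — constraint 4: q + t = 10; constraint 6: r + s = 10 — and the others hold by inspection.

Satisfiable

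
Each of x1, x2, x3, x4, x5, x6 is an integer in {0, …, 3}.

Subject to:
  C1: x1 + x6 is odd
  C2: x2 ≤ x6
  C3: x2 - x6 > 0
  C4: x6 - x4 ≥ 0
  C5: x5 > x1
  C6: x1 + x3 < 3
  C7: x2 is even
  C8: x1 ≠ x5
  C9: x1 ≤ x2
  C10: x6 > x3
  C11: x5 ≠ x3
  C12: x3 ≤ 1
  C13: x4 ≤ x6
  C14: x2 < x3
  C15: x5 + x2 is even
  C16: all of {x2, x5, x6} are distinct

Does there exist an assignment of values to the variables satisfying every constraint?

Constraints 3, 10, and 14 give x6 < x2, x2 < x3, x3 < x6. Chaining: x6 < x2 < x3 < x6, which forces x6 < x6 — impossible.

Unsatisfiable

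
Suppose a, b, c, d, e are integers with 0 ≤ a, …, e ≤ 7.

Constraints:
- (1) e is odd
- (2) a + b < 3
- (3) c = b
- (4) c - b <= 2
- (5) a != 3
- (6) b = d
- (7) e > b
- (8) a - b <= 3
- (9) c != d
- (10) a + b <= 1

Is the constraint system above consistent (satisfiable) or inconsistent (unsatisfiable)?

Unsatisfiable

From constraints 3 and 6, c = b = d, so c = d. But constraint 9 says c ≠ d. Contradiction.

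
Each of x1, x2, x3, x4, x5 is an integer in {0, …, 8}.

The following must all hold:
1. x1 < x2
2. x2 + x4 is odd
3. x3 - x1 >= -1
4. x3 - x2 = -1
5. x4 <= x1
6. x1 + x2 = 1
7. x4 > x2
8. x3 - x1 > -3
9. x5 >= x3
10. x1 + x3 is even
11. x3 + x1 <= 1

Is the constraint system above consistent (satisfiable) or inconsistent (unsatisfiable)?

Constraints 1, 5, and 7 give x1 < x2, x2 < x4, x4 ≤ x1. Chaining: x1 < x2 < x4 ≤ x1, which forces x1 < x1 — impossible.

Unsatisfiable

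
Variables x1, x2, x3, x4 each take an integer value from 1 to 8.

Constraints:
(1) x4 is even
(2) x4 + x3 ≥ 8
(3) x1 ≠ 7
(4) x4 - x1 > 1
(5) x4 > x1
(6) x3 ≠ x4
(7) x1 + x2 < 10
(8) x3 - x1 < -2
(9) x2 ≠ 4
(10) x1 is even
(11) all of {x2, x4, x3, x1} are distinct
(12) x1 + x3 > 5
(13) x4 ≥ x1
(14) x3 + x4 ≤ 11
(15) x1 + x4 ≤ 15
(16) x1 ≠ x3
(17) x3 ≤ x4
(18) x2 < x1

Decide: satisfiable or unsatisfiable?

Satisfiable

Take x1 = 6, x2 = 3, x3 = 2, x4 = 8. Then constraint 2: x4 + x3 = 10; constraint 4: x4 - x1 = 2, and every other listed constraint is also met.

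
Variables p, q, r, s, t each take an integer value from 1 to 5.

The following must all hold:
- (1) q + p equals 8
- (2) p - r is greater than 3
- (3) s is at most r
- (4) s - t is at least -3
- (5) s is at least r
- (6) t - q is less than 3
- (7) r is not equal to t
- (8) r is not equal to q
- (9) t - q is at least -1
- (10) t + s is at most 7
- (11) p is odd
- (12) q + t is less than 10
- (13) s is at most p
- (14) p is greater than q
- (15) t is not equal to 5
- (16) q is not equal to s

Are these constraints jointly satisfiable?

Satisfiable

The assignment p = 5, q = 3, r = 1, s = 1, t = 4 works:
  constraint 1 holds since q + p = 8.
  constraint 2 holds since p - r = 4.
  constraint 4 holds since s - t = -3.
The rest check out directly.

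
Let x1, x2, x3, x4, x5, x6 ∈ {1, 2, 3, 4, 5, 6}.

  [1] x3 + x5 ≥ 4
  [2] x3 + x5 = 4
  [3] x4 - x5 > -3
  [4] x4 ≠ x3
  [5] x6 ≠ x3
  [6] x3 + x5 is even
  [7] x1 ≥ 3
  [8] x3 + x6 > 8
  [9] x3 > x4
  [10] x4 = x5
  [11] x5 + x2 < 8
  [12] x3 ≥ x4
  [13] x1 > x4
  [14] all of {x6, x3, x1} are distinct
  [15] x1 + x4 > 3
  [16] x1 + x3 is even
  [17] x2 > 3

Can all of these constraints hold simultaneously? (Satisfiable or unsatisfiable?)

Satisfiable

Setting (x1, x2, x3, x4, x5, x6) = (5, 5, 3, 1, 1, 6) satisfies everything: constraint 1: x3 + x5 = 4; constraint 2: x3 + x5 = 4; constraint 3: x4 - x5 = 0, and the others follow.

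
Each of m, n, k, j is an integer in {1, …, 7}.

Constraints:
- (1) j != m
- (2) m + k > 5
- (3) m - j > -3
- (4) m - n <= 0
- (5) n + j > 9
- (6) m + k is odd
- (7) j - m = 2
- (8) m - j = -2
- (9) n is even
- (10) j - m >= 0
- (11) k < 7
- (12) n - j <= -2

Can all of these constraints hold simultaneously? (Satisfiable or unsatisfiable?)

Setting (m, n, k, j) = (4, 4, 3, 6) satisfies everything: constraint 2: m + k = 7; constraint 3: m - j = -2; constraint 4: m - n = 0, and the others follow.

Satisfiable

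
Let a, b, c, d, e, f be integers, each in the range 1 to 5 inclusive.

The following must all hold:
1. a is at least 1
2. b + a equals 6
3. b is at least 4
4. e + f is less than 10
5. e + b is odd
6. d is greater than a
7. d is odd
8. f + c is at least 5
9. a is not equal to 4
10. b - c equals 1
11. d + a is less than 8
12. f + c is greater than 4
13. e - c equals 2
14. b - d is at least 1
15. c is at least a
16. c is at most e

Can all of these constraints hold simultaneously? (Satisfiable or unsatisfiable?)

Satisfiable

Try a = 2, b = 4, c = 3, d = 3, e = 5, f = 2.
Check constraint 2: b + a = 6; constraint 4: e + f = 7. The remaining constraints are straightforward to verify.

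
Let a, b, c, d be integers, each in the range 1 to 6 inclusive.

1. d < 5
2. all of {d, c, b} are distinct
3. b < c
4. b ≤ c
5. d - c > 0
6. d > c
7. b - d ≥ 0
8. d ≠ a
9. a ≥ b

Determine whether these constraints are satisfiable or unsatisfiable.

Unsatisfiable

Constraints 3, 5, and 7 give d ≤ b, b < c, c < d. Chaining: d ≤ b < c < d, which forces d < d — impossible.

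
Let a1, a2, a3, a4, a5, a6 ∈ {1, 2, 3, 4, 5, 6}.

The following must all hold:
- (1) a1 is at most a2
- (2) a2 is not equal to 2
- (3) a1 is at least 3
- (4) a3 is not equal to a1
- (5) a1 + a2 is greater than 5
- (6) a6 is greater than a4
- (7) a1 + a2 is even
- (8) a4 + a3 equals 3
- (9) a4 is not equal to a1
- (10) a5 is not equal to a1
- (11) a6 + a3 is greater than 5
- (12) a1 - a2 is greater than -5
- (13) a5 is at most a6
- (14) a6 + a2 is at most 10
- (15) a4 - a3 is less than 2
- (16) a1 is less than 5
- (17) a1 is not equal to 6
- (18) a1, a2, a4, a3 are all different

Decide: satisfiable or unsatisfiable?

Setting (a1, a2, a3, a4, a5, a6) = (3, 5, 2, 1, 5, 5) satisfies everything: constraint 5: a1 + a2 = 8; constraint 8: a4 + a3 = 3, and the others follow.

Satisfiable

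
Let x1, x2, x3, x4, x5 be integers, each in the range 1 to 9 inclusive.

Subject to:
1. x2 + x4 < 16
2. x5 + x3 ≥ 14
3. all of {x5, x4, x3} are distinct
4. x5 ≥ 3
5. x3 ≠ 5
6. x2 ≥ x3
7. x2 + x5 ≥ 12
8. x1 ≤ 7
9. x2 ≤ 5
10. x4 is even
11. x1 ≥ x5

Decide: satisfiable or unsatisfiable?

Unsatisfiable

From constraints 8 and 11: x5 ≤ x1 ≤ 7. From constraints 6 and 9: x3 ≤ x2 ≤ 5. Hence x5 + x3 ≤ 12. But constraint 2 requires x5 + x3 ≥ 14, and 14 > 12. Contradiction.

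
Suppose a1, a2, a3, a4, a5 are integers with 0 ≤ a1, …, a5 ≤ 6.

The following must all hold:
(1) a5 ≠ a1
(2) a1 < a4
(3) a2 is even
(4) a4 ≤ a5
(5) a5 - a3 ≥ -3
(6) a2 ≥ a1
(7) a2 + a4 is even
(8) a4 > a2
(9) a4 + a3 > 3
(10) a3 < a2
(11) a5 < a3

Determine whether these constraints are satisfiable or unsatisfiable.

Constraints 4, 8, 10, and 11 give a4 ≤ a5, a5 < a3, a3 < a2, a2 < a4. Chaining: a4 ≤ a5 < a3 < a2 < a4, which forces a4 < a4 — impossible.

Unsatisfiable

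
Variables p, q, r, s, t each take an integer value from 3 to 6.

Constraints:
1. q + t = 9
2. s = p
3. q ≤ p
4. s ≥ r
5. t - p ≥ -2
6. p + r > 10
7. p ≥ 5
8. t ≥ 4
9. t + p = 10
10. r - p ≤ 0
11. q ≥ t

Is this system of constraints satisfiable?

Setting (p, q, r, s, t) = (6, 5, 6, 6, 4) satisfies everything: constraint 1: q + t = 9; constraint 5: t - p = -2; constraint 6: p + r = 12, and the others follow.

Satisfiable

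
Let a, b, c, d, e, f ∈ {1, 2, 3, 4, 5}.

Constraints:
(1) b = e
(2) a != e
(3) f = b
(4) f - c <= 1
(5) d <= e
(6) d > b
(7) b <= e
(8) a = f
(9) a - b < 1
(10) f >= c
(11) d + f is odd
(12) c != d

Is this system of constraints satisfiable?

Unsatisfiable

From constraints 1, 3, and 8, a = f = b = e, so a = e. But constraint 2 says a ≠ e. Contradiction.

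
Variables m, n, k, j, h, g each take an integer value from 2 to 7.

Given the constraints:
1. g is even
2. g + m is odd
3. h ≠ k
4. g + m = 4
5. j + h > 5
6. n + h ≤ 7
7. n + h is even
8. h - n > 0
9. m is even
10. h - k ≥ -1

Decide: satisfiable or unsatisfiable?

Unsatisfiable

Constraint 1 makes g even and constraint 9 makes m even, so g + m must be even. Constraint 2 says g + m is odd — contradiction.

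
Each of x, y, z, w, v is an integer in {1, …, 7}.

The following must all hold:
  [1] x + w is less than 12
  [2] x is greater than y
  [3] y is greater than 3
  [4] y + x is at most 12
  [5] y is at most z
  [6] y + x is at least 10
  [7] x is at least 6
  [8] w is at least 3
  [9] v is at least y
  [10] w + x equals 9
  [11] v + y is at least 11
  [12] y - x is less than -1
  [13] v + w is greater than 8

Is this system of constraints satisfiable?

Setting (x, y, z, w, v) = (6, 4, 6, 3, 7) satisfies everything: constraint 1: x + w = 9; constraint 4: y + x = 10; constraint 6: y + x = 10, and the others follow.

Satisfiable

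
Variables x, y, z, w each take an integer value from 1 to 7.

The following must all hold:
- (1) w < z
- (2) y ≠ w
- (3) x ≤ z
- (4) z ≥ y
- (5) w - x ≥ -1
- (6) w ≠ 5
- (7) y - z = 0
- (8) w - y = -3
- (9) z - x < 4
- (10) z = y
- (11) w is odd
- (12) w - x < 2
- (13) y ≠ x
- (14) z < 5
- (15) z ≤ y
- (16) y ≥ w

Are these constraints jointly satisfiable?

Satisfiable

The assignment x = 2, y = 4, z = 4, w = 1 works:
  constraint 5 holds since w - x = -1.
  constraint 7 holds since y - z = 0.
  constraint 8 holds since w - y = -3.
The rest check out directly.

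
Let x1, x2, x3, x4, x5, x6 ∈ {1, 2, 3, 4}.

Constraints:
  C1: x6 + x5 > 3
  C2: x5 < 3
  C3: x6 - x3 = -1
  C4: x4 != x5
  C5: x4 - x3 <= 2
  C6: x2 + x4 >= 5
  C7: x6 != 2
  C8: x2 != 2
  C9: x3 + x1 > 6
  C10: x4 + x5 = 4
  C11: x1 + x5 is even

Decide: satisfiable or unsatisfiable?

Satisfiable

One satisfying assignment is x1 = 3, x2 = 3, x3 = 4, x4 = 3, x5 = 1, x6 = 3.
For the less obvious constraints — constraint 1: x6 + x5 = 4; constraint 3: x6 - x3 = -1; constraint 5: x4 - x3 = -1 — and the others hold by inspection.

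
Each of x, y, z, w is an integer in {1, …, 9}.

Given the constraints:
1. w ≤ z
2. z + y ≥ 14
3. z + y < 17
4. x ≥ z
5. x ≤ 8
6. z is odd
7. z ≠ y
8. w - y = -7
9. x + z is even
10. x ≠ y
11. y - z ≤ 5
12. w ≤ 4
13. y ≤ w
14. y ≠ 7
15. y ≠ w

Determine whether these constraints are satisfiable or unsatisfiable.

Unsatisfiable

From constraints 4 and 5: z ≤ x ≤ 8. From constraints 12 and 13: y ≤ w ≤ 4. Hence z + y ≤ 12. But constraint 2 requires z + y ≥ 14, and 14 > 12. Contradiction.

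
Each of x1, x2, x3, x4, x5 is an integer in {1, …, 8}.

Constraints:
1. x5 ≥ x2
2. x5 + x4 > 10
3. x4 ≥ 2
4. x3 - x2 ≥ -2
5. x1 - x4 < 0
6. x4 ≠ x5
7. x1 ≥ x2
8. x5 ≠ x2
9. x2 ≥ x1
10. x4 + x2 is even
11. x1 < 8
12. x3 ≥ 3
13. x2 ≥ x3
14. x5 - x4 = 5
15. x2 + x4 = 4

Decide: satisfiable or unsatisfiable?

From constraints 12 and 13: x2 ≥ x3 ≥ 3. From constraint 3: x4 ≥ 2. Hence x2 + x4 ≥ 5. But constraint 15 requires x2 + x4 = 4, and 4 < 5. Contradiction.

Unsatisfiable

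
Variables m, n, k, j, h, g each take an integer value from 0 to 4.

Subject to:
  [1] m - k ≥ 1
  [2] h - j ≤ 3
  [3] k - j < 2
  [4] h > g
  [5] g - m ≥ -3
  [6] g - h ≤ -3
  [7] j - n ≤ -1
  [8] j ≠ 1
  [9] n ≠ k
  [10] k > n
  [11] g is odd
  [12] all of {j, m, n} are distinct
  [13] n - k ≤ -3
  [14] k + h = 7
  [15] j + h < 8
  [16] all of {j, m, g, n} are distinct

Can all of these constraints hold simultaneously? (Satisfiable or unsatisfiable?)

Unsatisfiable

Constraints 1, 2, 5, 6, 7, and 13 give j − h ≥ -3, h − g ≥ 3, g − m ≥ -3, m − k ≥ 1, k − n ≥ 3, n − j ≥ 1.
Adding all 6 inequalities: the left sides telescope to 0, and the right sides sum to (-3) + 3 + (-3) + 1 + 3 + 1 = 2. So 0 ≥ 2, which is false.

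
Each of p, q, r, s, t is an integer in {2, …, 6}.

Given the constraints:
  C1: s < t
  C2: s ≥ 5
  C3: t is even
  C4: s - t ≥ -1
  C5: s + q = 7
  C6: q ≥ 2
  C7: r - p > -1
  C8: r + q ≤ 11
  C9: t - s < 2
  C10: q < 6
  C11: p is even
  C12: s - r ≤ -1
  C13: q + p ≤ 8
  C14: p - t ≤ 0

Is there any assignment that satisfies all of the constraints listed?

Setting (p, q, r, s, t) = (6, 2, 6, 5, 6) satisfies everything: constraint 4: s - t = -1; constraint 5: s + q = 7, and the others follow.

Satisfiable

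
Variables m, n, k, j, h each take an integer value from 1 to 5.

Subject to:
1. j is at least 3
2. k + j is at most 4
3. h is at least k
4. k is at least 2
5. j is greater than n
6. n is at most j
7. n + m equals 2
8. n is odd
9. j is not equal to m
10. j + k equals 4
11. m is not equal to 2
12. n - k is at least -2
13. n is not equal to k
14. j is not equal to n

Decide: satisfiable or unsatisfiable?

From constraint 4: k ≥ 2. From constraint 1: j ≥ 3. Hence k + j ≥ 5. But constraint 2 requires k + j ≤ 4, and 4 < 5. Contradiction.

Unsatisfiable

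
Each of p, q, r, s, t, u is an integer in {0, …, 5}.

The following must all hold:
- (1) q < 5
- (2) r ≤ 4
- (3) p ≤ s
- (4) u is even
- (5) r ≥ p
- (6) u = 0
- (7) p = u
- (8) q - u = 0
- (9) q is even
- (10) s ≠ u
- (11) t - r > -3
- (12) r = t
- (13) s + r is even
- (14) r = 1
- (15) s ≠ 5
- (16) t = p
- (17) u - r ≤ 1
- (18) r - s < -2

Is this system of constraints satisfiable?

Constraint 14 fixes r = 1 and constraint 6 fixes u = 0. Constraints 7, 12, and 16 give r = t = p = u, so r = u. But 1 ≠ 0 — contradiction.

Unsatisfiable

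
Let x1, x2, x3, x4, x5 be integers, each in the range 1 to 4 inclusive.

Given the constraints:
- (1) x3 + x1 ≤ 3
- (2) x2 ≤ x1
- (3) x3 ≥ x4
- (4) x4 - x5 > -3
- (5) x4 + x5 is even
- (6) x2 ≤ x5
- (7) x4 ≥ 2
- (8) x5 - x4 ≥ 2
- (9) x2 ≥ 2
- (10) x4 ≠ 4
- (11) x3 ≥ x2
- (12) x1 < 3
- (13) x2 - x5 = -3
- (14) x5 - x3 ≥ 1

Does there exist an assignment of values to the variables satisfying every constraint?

Unsatisfiable

From constraints 3 and 7: x3 ≥ x4 ≥ 2. From constraints 2 and 9: x1 ≥ x2 ≥ 2. Hence x3 + x1 ≥ 4. But constraint 1 requires x3 + x1 ≤ 3, and 3 < 4. Contradiction.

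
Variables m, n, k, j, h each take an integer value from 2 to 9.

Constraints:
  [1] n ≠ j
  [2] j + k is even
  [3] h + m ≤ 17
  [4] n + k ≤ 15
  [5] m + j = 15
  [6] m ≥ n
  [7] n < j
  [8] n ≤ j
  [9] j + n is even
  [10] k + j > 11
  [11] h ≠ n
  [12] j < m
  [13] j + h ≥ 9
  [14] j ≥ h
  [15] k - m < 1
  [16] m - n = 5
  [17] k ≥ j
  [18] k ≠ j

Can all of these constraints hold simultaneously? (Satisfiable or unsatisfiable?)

Satisfiable

One satisfying assignment is m = 9, n = 4, k = 8, j = 6, h = 6.
For the less obvious constraints — constraint 3: h + m = 15; constraint 4: n + k = 12; constraint 5: m + j = 15 — and the others hold by inspection.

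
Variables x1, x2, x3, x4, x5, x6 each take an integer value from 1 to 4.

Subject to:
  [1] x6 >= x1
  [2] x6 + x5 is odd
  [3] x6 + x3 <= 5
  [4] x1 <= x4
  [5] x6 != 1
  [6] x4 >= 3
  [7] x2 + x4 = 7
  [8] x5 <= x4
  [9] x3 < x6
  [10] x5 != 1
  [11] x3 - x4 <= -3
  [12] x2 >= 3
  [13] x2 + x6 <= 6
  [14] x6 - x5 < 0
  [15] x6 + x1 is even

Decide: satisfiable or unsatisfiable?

Satisfiable

Try x1 = 1, x2 = 3, x3 = 1, x4 = 4, x5 = 4, x6 = 3.
Check constraint 3: x6 + x3 = 4; constraint 7: x2 + x4 = 7; constraint 11: x3 - x4 = -3. The remaining constraints are straightforward to verify.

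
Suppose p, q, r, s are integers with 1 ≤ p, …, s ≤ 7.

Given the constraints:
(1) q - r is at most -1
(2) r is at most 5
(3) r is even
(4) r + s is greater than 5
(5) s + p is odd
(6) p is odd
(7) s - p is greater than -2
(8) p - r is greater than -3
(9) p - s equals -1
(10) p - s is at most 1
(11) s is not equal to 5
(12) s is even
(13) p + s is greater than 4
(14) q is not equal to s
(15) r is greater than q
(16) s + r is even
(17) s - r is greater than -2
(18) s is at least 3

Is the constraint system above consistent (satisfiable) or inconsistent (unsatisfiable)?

One satisfying assignment is p = 3, q = 1, r = 4, s = 4.
For the less obvious constraints — constraint 1: q - r = -3; constraint 4: r + s = 8 — and the others hold by inspection.

Satisfiable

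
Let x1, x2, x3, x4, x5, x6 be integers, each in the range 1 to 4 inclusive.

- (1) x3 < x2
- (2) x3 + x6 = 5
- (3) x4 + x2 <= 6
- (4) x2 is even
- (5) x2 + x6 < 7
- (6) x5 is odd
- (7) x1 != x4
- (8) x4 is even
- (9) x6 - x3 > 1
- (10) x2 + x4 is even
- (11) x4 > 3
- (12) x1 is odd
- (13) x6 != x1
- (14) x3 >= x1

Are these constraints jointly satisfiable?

Try x1 = 1, x2 = 2, x3 = 1, x4 = 4, x5 = 1, x6 = 4.
Check constraint 2: x3 + x6 = 5; constraint 3: x4 + x2 = 6. The remaining constraints are straightforward to verify.

Satisfiable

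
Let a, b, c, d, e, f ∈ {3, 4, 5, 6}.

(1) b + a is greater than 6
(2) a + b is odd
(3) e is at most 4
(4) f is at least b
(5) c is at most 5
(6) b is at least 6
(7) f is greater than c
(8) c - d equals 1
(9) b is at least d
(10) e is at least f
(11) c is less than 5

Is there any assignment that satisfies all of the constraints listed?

From constraints 4 and 6: f ≥ b and b ≥ 6, so f ≥ 6. From constraints 3 and 10: f ≤ e and e ≤ 4, so f ≤ 4. But 4 < 6, so no value of f works.

Unsatisfiable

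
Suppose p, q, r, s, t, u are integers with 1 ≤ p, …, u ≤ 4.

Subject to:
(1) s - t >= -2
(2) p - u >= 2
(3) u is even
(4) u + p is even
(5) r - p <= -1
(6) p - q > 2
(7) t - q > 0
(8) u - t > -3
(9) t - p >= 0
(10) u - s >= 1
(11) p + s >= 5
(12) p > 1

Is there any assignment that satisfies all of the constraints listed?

Unsatisfiable

Constraints 1, 2, 9, and 10 give u − s ≥ 1, s − t ≥ -2, t − p ≥ 0, p − u ≥ 2.
Adding all 4 inequalities: the left sides telescope to 0, and the right sides sum to 1 + (-2) + 0 + 2 = 1. So 0 ≥ 1, which is false.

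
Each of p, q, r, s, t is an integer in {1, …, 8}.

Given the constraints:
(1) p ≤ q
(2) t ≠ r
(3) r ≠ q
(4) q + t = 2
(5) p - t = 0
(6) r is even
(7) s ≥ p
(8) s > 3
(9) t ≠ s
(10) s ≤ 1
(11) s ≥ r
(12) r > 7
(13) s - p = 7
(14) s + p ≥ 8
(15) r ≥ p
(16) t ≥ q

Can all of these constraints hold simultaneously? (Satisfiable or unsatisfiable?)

Unsatisfiable

From constraint 12: r ≥ 8. From constraints 10 and 11: r ≤ s and s ≤ 1, so r ≤ 1. But 1 < 8, so no value of r works.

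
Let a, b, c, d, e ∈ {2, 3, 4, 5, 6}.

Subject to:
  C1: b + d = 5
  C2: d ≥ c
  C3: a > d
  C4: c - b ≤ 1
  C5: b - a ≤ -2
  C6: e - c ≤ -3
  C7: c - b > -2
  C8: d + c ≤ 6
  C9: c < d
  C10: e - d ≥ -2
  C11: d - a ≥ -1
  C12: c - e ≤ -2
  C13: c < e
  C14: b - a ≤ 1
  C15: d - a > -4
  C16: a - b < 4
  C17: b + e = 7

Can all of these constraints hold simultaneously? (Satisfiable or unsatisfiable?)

Unsatisfiable

Constraints 4, 5, 6, 10, and 11 give c − e ≥ 3, e − d ≥ -2, d − a ≥ -1, a − b ≥ 2, b − c ≥ -1.
Adding all 5 inequalities: the left sides telescope to 0, and the right sides sum to 3 + (-2) + (-1) + 2 + (-1) = 1. So 0 ≥ 1, which is false.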